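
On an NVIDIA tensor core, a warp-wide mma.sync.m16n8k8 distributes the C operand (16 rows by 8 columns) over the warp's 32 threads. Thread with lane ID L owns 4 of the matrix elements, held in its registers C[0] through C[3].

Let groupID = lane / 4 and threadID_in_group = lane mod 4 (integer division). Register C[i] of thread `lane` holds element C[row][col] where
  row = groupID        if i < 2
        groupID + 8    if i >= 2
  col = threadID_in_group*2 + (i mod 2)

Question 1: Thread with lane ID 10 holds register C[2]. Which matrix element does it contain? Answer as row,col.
lane 10→10/4=2, 10 mod 4=2
i=2  r:2+8→10  c:2·2+0→4

10,4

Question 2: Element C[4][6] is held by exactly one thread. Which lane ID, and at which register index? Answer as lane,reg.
r=4⇒gr=4,Rb=0  c=6⇒th=3,odd=0
L=4*4+3=19  i=0*2+0=0

19,0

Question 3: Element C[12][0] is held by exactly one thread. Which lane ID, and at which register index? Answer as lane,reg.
16,2

r:12=>grp=4,rB=1  c:0=>tig=0,lo=0
L=4*4+0=16  i=1*2+0=2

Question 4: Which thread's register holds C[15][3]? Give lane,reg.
r=15→G=7,rhi=1  c=3→T=1,p=1
L=7*4+1=29  i=1*2+1=3

29,3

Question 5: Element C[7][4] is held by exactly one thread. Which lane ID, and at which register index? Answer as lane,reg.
30,0

r: 7->gid=7,r8=0  c: 4->tid=2,i&1=0
L=7*4+2=30  i=0*2+0=0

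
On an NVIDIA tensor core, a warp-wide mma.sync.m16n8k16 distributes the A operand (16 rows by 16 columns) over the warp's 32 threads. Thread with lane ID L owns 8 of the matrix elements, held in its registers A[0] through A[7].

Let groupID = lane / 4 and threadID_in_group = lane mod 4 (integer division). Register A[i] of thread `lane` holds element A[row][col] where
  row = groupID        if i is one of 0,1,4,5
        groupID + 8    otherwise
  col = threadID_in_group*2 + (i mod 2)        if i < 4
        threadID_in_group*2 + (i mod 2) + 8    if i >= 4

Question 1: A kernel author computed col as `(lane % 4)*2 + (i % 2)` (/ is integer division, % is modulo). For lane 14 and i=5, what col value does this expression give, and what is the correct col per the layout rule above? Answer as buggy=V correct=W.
buggy=5 correct=13

`(lane % 4)*2 + (i % 2)`[14,5]→5
lane 14: G=3 (14/4), T=2 (14%4)
i=5: r=3+0=3, c=2*2+1+8=13
col: 5 vs 13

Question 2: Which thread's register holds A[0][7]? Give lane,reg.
3,1

r=0→G=0,rhi=0  c=7→chi=0,T=3,p=1
L=0*4+3=3  i=0*4+0*2+1=1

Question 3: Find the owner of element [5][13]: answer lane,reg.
r: 5->gid=5,r8=0  c: 13->c8=1,tid=2,i&1=1
L=5*4+2=22  i=1*4+0*2+1=5

22,5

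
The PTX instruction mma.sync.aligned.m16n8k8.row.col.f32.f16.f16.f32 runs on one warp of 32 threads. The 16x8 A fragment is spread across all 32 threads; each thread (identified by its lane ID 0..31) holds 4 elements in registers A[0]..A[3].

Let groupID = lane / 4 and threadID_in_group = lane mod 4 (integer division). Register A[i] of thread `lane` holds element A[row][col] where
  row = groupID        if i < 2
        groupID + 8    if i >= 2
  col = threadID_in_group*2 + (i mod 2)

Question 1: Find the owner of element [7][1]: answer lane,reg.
28,1

r=7->g=7,rb=0  c=1->t=0,b0=1
L=7*4+0=28  i=0*2+1=1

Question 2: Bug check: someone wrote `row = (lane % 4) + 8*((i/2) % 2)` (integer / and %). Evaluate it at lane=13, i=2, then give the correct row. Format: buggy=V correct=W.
`(lane % 4) + 8*((i/2) % 2)`[13,2]->9
lane 13->13/4=3, 13 mod 4=1
i=2  r:3+8->11  c:2·1+0->2
row: 9 vs 11

buggy=9 correct=11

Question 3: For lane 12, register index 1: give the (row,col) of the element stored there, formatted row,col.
3,1

12: G=3,T=0
[1] (3+0,0*2+1) = (3,1)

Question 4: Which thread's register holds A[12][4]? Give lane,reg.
r=12⇒gr=4,Rb=1  c=4⇒th=2,odd=0
L=4*4+2=18  i=1*2+0=2

18,2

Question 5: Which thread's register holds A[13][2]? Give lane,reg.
21,2

r:13=>grp=5,rB=1  c:2=>tig=1,lo=0
L=5*4+1=21  i=1*2+0=2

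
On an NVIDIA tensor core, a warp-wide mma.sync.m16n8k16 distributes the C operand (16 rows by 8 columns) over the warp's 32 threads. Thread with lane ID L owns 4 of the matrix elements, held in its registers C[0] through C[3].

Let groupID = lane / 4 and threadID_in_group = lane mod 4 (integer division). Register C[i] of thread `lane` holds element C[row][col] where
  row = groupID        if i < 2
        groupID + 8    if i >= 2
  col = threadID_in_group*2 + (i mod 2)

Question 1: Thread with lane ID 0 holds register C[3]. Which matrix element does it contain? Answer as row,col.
8,1

L=0⇒gr=0>>2=0, th=0&3=0
[3]⇒row 0+8=8  col 0·2+1=1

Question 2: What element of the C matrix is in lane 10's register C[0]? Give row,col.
2,4

lane 10: gr=2 (10/4), th=2 (10%4)
i=0: r=2+0=2, c=2*2+0=4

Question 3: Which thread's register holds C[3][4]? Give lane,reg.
r:3=>grp=3,rB=0  c:4=>tig=2,lo=0
L=3*4+2=14  i=0*2+0=0

14,0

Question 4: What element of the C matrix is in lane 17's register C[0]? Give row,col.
4,2

lane 17=>17/4=4, 17 mod 4=1
i=0  r:4+0=>4  c:2·1+0=>2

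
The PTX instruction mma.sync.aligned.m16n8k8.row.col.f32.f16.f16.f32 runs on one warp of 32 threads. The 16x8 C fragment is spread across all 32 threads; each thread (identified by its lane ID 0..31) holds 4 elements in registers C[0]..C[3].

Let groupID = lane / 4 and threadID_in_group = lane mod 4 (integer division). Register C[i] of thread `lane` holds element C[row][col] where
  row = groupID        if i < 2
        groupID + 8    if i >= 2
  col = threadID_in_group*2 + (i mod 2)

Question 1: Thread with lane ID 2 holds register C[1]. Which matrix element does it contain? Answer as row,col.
0,5

lane 2: g=0 (2/4), t=2 (2%4)
i=1: r=0+0=0, c=2*2+1=5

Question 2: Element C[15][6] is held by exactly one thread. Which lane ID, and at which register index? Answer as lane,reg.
31,2

r=15->g=7,rb=1  c=6->t=3,b0=0
L=7*4+3=31  i=1*2+0=2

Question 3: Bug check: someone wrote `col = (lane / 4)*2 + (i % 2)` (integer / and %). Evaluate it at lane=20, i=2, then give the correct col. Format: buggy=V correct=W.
`(lane / 4)*2 + (i % 2)`[20,2]→10
L=20→G=20>>2=5, T=20&3=0
[2]→row 5+8=13  col 0·2+0=0
col: 10 vs 0

buggy=10 correct=0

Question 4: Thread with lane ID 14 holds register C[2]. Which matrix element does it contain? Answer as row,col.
lane 14->14/4=3, 14 mod 4=2
i=2  r:3+8->11  c:2·2+0->4

11,4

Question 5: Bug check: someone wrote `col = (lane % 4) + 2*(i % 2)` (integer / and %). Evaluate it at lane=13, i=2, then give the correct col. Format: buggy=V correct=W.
buggy=1 correct=2

`(lane % 4) + 2*(i % 2)`[13,2]->1
L=13->g=13>>2=3, t=13&3=1
[2]->row 3+8=11  col 1·2+0=2
col: 1 vs 2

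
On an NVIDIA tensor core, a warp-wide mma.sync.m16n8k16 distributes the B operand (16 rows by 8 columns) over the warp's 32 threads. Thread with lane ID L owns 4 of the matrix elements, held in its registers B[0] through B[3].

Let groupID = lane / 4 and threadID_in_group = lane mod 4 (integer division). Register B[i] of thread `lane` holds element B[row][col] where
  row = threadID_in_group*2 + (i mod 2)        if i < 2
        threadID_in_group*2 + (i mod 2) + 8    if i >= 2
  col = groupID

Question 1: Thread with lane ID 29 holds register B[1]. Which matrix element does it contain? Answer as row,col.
lane 29⇒29/4=7, 29 mod 4=1
i=1  r:2·1+1+0⇒3  c:7

3,7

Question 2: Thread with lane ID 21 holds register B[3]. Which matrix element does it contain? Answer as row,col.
11,5

L=21→G=21>>2=5, T=21&3=1
[3]→row 1·2+1+8=11  col G=5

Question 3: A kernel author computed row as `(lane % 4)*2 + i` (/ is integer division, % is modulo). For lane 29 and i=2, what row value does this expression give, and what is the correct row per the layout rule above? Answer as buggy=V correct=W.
buggy=4 correct=10

`(lane % 4)*2 + i`[29,2]=>4
L=29=>grp=29>>2=7, tig=29&3=1
[2]=>row 1·2+0+8=10  col grp=7
row: 4 vs 10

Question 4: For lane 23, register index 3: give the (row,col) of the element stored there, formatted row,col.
lane 23: G=5 (23/4), T=3 (23%4)
i=3: r=3*2+1+8=15, c=G=5

15,5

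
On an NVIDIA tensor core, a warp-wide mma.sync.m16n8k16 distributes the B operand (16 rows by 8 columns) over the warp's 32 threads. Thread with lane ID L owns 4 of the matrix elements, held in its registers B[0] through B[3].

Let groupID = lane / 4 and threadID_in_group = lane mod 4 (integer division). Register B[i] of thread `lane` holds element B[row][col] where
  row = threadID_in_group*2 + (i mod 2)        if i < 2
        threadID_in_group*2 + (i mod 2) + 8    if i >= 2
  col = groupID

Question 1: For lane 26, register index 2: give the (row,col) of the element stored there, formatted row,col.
12,6

26: g=6,t=2
[2] (2*2+0+8,6) = (12,6)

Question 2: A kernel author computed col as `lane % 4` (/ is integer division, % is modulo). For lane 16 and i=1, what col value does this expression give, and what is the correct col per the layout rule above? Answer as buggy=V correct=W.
buggy=0 correct=4

`lane % 4`[16,1]→0
lane 16→16/4=4, 16 mod 4=0
i=1  r:2·0+1+0→1  c:4
col: 0 vs 4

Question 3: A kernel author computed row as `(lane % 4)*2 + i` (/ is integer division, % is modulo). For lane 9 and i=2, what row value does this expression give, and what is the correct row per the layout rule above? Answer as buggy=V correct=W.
buggy=4 correct=10

`(lane % 4)*2 + i`[9,2]=>4
lane 9=>9/4=2, 9 mod 4=1
i=2  r:2·1+0+8=>10  c:2
row: 4 vs 10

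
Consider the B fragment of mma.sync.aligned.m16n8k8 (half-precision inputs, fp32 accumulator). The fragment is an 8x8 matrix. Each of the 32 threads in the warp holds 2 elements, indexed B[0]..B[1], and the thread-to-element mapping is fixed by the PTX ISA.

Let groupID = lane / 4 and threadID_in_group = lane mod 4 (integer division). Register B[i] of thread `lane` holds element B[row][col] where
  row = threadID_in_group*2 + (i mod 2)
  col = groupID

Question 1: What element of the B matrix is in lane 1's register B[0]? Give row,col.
1: G=0,T=1
[0] (1*2+0,0) = (2,0)

2,0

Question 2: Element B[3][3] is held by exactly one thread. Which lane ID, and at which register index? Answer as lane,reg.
c=3→G=3  r=3→T=1,p=1
L=3*4+1=13  i=1=1

13,1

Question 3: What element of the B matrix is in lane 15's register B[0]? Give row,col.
lane 15=>15/4=3, 15 mod 4=3
i=0  r:2·3+0=>6  c:3

6,3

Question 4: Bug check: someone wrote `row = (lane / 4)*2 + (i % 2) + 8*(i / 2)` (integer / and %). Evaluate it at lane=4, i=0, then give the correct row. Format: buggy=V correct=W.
buggy=2 correct=0

`(lane / 4)*2 + (i % 2) + 8*(i / 2)`[4,0]->2
lane 4: gid=1 (4/4), tid=0 (4%4)
i=0: r=0*2+0=0, c=gid=1
row: 2 vs 0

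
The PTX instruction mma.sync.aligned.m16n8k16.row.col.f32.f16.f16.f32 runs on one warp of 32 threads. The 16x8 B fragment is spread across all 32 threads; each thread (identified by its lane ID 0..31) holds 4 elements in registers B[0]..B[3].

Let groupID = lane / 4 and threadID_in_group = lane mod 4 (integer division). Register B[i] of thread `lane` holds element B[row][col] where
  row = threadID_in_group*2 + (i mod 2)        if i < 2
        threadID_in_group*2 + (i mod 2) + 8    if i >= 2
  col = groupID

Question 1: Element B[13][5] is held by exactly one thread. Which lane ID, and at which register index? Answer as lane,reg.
22,3

c:5=>grp=5  r:13=>rB=1,tig=2,lo=1
L=5*4+2=22  i=1*2+1=3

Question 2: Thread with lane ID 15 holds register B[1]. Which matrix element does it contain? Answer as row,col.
7,3

15: G=3,T=3
[1] (3*2+1+0,3) = (7,3)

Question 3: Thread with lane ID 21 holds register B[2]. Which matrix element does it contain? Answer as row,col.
21: grp=5,tig=1
[2] (1*2+0+8,5) = (10,5)

10,5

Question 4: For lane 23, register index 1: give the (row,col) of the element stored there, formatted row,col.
23: g=5,t=3
[1] (3*2+1+0,5) = (7,5)

7,5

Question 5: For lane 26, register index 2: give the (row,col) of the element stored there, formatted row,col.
L=26=>grp=26>>2=6, tig=26&3=2
[2]=>row 2·2+0+8=12  col grp=6

12,6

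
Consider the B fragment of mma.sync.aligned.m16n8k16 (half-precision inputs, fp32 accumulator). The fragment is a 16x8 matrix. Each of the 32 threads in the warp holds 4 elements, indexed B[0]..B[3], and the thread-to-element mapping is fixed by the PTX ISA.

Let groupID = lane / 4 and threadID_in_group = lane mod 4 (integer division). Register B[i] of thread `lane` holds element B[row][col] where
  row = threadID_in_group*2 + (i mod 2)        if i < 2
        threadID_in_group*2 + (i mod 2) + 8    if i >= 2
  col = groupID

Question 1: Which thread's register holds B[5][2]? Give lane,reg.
10,1

c=2->g=2  r=5->rb=0,t=2,b0=1
L=2*4+2=10  i=0*2+1=1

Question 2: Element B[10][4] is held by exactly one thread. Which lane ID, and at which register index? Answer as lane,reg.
17,2

c=4→G=4  r=10→rhi=1,T=1,p=0
L=4*4+1=17  i=1*2+0=2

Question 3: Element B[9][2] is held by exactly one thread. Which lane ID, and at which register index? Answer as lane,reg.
8,3

c:2=>grp=2  r:9=>rB=1,tig=0,lo=1
L=2*4+0=8  i=1*2+1=3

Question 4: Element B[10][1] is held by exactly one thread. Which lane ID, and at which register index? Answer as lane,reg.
5,2

c: 1->gid=1  r: 10->r8=1,tid=1,i&1=0
L=1*4+1=5  i=1*2+0=2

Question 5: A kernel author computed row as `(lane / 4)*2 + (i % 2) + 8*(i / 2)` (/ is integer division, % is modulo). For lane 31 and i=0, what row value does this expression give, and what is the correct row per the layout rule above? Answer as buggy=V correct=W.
`(lane / 4)*2 + (i % 2) + 8*(i / 2)`[31,0]->14
lane 31->31/4=7, 31 mod 4=3
i=0  r:2·3+0+0->6  c:7
row: 14 vs 6

buggy=14 correct=6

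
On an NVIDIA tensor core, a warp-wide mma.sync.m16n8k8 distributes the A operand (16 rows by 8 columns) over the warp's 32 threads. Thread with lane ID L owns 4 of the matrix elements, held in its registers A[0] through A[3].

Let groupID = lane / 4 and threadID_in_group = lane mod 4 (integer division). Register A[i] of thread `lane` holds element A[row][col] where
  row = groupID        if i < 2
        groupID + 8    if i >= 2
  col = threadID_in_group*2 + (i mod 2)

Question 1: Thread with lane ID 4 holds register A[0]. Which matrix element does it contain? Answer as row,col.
1,0

4: g=1,t=0
[0] (1+0,0*2+0) = (1,0)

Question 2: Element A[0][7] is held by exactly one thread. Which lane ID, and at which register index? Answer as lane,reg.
3,1

r=0→G=0,rhi=0  c=7→T=3,p=1
L=0*4+3=3  i=0*2+1=1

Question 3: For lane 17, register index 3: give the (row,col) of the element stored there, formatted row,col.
12,3

lane 17=>17/4=4, 17 mod 4=1
i=3  r:4+8=>12  c:2·1+1=>3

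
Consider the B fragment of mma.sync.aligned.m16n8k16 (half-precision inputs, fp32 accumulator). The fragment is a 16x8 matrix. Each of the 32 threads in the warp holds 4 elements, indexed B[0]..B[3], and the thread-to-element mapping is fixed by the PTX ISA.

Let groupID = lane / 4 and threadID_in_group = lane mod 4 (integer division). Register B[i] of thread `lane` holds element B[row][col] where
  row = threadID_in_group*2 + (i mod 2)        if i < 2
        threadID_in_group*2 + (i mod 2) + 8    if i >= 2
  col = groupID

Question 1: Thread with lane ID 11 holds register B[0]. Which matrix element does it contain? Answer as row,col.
L=11→G=11>>2=2, T=11&3=3
[0]→row 3·2+0+0=6  col G=2

6,2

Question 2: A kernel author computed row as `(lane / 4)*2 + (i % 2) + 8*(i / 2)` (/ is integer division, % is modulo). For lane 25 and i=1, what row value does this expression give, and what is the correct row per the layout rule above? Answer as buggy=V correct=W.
buggy=13 correct=3

`(lane / 4)*2 + (i % 2) + 8*(i / 2)`[25,1]=>13
lane 25: grp=6 (25/4), tig=1 (25%4)
i=1: r=1*2+1+0=3, c=grp=6
row: 13 vs 3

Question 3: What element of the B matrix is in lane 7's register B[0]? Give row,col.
lane 7: gr=1 (7/4), th=3 (7%4)
i=0: r=3*2+0+0=6, c=gr=1

6,1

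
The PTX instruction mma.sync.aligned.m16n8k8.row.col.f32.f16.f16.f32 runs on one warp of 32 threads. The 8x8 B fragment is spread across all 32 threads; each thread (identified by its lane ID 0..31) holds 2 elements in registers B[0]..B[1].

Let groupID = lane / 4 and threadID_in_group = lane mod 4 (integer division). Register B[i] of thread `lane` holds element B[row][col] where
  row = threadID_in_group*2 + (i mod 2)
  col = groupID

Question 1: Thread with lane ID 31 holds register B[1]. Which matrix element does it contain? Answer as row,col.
7,7

lane 31: g=7 (31/4), t=3 (31%4)
i=1: r=3*2+1=7, c=g=7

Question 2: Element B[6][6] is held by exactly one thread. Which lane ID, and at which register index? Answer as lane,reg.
27,0

c: 6->gid=6  r: 6->tid=3,i&1=0
L=6*4+3=27  i=0=0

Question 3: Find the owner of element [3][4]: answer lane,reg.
17,1

c=4->g=4  r=3->t=1,b0=1
L=4*4+1=17  i=1=1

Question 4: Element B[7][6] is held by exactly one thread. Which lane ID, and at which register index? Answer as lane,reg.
c: 6->gid=6  r: 7->tid=3,i&1=1
L=6*4+3=27  i=1=1

27,1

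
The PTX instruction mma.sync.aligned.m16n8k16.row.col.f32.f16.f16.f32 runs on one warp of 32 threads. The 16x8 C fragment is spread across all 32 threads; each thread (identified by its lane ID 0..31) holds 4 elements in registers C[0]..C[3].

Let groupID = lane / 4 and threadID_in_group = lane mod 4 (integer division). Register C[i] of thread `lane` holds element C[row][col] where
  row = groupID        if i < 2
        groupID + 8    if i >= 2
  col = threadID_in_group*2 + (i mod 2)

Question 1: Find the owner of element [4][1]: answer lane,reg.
16,1

r: 4->gid=4,r8=0  c: 1->tid=0,i&1=1
L=4*4+0=16  i=0*2+1=1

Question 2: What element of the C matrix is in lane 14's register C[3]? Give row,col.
11,5

lane 14: gr=3 (14/4), th=2 (14%4)
i=3: r=3+8=11, c=2*2+1=5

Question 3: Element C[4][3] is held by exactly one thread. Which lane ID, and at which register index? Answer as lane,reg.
17,1

r=4->g=4,rb=0  c=3->t=1,b0=1
L=4*4+1=17  i=0*2+1=1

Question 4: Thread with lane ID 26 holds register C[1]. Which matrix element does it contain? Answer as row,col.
6,5

26: G=6,T=2
[1] (6+0,2*2+1) = (6,5)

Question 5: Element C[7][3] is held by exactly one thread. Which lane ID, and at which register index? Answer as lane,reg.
29,1

r=7⇒gr=7,Rb=0  c=3⇒th=1,odd=1
L=7*4+1=29  i=0*2+1=1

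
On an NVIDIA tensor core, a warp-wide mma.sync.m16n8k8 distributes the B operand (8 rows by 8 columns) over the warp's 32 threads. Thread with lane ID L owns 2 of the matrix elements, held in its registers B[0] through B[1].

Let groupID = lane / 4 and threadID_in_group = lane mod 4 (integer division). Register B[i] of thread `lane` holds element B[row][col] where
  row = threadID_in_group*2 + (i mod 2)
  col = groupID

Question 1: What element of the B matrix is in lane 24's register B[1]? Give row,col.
1,6

24: gid=6,tid=0
[1] (0*2+1,6) = (1,6)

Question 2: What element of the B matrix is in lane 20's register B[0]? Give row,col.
0,5

lane 20->20/4=5, 20 mod 4=0
i=0  r:2·0+0->0  c:5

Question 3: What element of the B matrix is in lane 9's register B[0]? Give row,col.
lane 9: gr=2 (9/4), th=1 (9%4)
i=0: r=1*2+0=2, c=gr=2

2,2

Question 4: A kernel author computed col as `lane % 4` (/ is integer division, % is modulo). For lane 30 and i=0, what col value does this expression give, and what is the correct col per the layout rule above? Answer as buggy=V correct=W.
`lane % 4`[30,0]→2
lane 30: G=7 (30/4), T=2 (30%4)
i=0: r=2*2+0=4, c=G=7
col: 2 vs 7

buggy=2 correct=7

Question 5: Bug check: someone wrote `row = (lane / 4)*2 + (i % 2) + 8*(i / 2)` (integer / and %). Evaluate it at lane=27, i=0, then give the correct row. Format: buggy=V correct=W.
`(lane / 4)*2 + (i % 2) + 8*(i / 2)`[27,0]⇒12
27: gr=6,th=3
[0] (3*2+0,6) = (6,6)
row: 12 vs 6

buggy=12 correct=6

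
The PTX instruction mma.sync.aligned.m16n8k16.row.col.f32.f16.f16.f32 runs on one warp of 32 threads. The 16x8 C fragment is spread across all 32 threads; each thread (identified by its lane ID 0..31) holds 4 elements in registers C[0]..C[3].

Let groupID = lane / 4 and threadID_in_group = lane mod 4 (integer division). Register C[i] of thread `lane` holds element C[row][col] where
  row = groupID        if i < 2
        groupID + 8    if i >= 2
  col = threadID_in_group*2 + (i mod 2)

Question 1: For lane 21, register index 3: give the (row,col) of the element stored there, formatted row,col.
21: G=5,T=1
[3] (5+8,1*2+1) = (13,3)

13,3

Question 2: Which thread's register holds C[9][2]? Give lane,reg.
5,2

r: 9->gid=1,r8=1  c: 2->tid=1,i&1=0
L=1*4+1=5  i=1*2+0=2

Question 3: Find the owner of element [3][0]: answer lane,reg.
r=3->g=3,rb=0  c=0->t=0,b0=0
L=3*4+0=12  i=0*2+0=0

12,0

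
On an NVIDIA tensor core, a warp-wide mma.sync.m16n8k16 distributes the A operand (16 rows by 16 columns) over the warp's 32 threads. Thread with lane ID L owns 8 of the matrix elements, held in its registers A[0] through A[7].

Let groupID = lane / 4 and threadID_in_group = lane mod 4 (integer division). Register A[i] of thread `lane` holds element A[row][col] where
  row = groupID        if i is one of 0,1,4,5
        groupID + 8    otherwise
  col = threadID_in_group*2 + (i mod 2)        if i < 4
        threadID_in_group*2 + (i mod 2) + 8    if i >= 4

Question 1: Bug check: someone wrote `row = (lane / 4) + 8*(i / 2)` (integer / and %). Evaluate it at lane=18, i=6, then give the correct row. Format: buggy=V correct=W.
`(lane / 4) + 8*(i / 2)`[18,6]->28
lane 18->18/4=4, 18 mod 4=2
i=6  r:4+8->12  c:2·2+0+8->12
row: 28 vs 12

buggy=28 correct=12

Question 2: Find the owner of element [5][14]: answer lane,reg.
r=5→G=5,rhi=0  c=14→chi=1,T=3,p=0
L=5*4+3=23  i=1*4+0*2+0=4

23,4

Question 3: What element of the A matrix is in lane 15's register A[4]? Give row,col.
3,14

L=15->gid=15>>2=3, tid=15&3=3
[4]->row 3+0=3  col 3·2+0+8=14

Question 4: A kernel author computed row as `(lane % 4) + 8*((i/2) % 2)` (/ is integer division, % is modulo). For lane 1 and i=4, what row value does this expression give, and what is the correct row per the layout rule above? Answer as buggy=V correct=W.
buggy=1 correct=0

`(lane % 4) + 8*((i/2) % 2)`[1,4]->1
1: gid=0,tid=1
[4] (0+0,1*2+0+8) = (0,10)
row: 1 vs 0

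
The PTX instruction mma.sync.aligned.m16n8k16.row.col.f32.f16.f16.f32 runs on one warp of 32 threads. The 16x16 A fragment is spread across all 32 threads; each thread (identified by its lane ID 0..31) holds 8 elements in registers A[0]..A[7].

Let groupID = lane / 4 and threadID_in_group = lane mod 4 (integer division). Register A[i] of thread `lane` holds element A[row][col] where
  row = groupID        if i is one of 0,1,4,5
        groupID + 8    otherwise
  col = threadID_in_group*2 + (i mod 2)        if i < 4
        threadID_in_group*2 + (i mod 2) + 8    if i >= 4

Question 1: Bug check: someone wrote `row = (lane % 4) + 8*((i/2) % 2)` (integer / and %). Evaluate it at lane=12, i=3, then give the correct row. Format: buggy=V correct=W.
`(lane % 4) + 8*((i/2) % 2)`[12,3]⇒8
lane 12⇒12/4=3, 12 mod 4=0
i=3  r:3+8⇒11  c:2·0+1+0⇒1
row: 8 vs 11

buggy=8 correct=11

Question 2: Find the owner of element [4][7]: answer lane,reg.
19,1

r:4=>grp=4,rB=0  c:7=>cB=0,tig=3,lo=1
L=4*4+3=19  i=0*4+0*2+1=1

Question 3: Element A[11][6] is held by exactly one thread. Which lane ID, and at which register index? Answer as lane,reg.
15,2

r:11=>grp=3,rB=1  c:6=>cB=0,tig=3,lo=0
L=3*4+3=15  i=0*4+1*2+0=2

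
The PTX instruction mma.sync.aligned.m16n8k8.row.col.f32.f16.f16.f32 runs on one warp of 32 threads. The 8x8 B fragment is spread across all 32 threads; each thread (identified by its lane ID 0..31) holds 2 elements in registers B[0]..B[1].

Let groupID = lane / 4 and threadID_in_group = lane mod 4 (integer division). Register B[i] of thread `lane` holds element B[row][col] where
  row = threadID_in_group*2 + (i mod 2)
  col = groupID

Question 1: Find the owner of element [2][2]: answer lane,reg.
c: 2->gid=2  r: 2->tid=1,i&1=0
L=2*4+1=9  i=0=0

9,0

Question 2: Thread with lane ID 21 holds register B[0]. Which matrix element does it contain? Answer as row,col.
2,5

21: g=5,t=1
[0] (1*2+0,5) = (2,5)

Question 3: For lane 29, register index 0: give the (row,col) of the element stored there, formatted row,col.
lane 29->29/4=7, 29 mod 4=1
i=0  r:2·1+0->2  c:7

2,7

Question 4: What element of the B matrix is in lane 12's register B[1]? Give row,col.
12: G=3,T=0
[1] (0*2+1,3) = (1,3)

1,3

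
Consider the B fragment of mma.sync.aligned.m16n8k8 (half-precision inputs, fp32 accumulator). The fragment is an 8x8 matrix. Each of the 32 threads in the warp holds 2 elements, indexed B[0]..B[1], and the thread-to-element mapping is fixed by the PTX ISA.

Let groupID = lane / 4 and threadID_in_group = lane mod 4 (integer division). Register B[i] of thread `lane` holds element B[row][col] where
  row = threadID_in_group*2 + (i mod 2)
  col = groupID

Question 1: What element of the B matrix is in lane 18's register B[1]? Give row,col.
L=18=>grp=18>>2=4, tig=18&3=2
[1]=>row 2·2+1=5  col grp=4

5,4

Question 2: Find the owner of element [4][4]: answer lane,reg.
18,0

c=4→G=4  r=4→T=2,p=0
L=4*4+2=18  i=0=0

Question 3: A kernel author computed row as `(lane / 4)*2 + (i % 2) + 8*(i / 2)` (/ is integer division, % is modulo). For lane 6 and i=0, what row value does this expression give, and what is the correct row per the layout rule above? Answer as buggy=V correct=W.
`(lane / 4)*2 + (i % 2) + 8*(i / 2)`[6,0]=>2
lane 6: grp=1 (6/4), tig=2 (6%4)
i=0: r=2*2+0=4, c=grp=1
row: 2 vs 4

buggy=2 correct=4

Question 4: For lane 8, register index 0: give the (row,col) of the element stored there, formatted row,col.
lane 8→8/4=2, 8 mod 4=0
i=0  r:2·0+0→0  c:2

0,2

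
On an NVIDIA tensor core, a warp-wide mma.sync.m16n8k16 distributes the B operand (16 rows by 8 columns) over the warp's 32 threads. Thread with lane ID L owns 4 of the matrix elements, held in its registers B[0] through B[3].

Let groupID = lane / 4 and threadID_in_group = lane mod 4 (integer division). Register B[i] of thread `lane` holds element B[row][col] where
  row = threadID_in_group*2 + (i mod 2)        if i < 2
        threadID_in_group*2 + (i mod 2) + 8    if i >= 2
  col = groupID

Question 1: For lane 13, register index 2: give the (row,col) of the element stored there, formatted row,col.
lane 13: gid=3 (13/4), tid=1 (13%4)
i=2: r=1*2+0+8=10, c=gid=3

10,3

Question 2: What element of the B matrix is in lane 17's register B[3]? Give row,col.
11,4

17: G=4,T=1
[3] (1*2+1+8,4) = (11,4)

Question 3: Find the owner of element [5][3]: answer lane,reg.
c=3⇒gr=3  r=5⇒Rb=0,th=2,odd=1
L=3*4+2=14  i=0*2+1=1

14,1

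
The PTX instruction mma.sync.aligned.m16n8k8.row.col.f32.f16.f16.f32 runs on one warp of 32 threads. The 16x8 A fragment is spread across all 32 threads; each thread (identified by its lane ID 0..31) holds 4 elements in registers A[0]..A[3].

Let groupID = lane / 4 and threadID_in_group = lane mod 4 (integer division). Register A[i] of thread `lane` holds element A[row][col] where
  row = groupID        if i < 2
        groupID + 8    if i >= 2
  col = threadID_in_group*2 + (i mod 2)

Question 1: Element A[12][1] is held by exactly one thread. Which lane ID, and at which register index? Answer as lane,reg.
r=12->g=4,rb=1  c=1->t=0,b0=1
L=4*4+0=16  i=1*2+1=3

16,3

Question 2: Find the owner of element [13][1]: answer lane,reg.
20,3

r: 13->gid=5,r8=1  c: 1->tid=0,i&1=1
L=5*4+0=20  i=1*2+1=3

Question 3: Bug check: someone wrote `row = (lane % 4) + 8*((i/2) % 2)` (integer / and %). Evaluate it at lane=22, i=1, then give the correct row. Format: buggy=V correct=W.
`(lane % 4) + 8*((i/2) % 2)`[22,1]=>2
lane 22=>22/4=5, 22 mod 4=2
i=1  r:5+0=>5  c:2·2+1=>5
row: 2 vs 5

buggy=2 correct=5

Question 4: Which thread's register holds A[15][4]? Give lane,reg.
r=15⇒gr=7,Rb=1  c=4⇒th=2,odd=0
L=7*4+2=30  i=1*2+0=2

30,2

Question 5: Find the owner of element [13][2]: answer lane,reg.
21,2

r: 13->gid=5,r8=1  c: 2->tid=1,i&1=0
L=5*4+1=21  i=1*2+0=2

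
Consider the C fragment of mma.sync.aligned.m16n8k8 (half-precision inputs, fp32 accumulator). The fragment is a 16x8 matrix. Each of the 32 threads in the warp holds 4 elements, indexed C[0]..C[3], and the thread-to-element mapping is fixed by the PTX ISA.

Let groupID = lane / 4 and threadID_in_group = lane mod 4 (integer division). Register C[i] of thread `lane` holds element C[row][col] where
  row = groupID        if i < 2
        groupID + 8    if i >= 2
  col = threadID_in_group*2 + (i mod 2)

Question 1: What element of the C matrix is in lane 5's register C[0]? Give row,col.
lane 5→5/4=1, 5 mod 4=1
i=0  r:1+0→1  c:2·1+0→2

1,2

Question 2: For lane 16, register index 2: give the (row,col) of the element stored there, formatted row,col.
12,0

16: G=4,T=0
[2] (4+8,0*2+0) = (12,0)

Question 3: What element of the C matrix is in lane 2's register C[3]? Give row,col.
8,5

lane 2: grp=0 (2/4), tig=2 (2%4)
i=3: r=0+8=8, c=2*2+1=5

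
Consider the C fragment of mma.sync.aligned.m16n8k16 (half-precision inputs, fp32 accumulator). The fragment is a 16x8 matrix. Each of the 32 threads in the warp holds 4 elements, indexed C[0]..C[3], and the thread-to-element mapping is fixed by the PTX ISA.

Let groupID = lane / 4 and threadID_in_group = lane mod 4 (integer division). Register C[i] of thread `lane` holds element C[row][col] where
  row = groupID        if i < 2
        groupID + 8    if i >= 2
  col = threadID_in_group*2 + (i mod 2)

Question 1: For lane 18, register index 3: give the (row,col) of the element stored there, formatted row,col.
lane 18: G=4 (18/4), T=2 (18%4)
i=3: r=4+8=12, c=2*2+1=5

12,5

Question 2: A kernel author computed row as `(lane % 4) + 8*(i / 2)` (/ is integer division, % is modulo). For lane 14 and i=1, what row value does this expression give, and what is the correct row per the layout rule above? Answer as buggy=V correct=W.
buggy=2 correct=3

`(lane % 4) + 8*(i / 2)`[14,1]->2
lane 14->14/4=3, 14 mod 4=2
i=1  r:3+0->3  c:2·2+1->5
row: 2 vs 3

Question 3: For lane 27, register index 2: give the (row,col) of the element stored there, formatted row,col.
14,6

L=27=>grp=27>>2=6, tig=27&3=3
[2]=>row 6+8=14  col 3·2+0=6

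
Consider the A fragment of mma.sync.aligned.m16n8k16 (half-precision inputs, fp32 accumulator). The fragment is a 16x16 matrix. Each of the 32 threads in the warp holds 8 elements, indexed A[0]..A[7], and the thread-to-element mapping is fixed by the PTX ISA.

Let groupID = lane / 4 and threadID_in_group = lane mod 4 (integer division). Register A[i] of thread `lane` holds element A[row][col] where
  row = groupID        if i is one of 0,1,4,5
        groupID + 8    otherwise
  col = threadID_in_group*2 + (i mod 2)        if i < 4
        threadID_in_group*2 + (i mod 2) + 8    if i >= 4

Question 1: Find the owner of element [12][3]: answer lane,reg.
17,3

r:12=>grp=4,rB=1  c:3=>cB=0,tig=1,lo=1
L=4*4+1=17  i=0*4+1*2+1=3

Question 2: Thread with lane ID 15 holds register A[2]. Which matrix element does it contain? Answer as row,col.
15: gid=3,tid=3
[2] (3+8,3*2+0+0) = (11,6)

11,6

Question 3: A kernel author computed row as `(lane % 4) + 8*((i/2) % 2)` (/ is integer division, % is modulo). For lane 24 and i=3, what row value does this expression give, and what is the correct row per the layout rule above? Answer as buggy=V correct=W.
`(lane % 4) + 8*((i/2) % 2)`[24,3]→8
24: G=6,T=0
[3] (6+8,0*2+1+0) = (14,1)
row: 8 vs 14

buggy=8 correct=14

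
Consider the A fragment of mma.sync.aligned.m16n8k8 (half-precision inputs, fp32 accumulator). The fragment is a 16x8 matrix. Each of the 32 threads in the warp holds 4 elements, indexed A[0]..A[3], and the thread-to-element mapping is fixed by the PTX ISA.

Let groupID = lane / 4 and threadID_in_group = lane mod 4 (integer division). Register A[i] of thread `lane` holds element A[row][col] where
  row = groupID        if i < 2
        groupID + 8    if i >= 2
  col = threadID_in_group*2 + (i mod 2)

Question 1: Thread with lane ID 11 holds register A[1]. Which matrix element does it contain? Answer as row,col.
L=11→G=11>>2=2, T=11&3=3
[1]→row 2+0=2  col 3·2+1=7

2,7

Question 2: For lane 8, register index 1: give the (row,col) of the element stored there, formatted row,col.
2,1

L=8⇒gr=8>>2=2, th=8&3=0
[1]⇒row 2+0=2  col 0·2+1=1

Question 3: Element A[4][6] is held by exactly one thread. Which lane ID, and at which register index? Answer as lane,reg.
r=4->g=4,rb=0  c=6->t=3,b0=0
L=4*4+3=19  i=0*2+0=0

19,0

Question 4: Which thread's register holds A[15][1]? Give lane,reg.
r=15⇒gr=7,Rb=1  c=1⇒th=0,odd=1
L=7*4+0=28  i=1*2+1=3

28,3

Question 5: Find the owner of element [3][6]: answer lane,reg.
r:3=>grp=3,rB=0  c:6=>tig=3,lo=0
L=3*4+3=15  i=0*2+0=0

15,0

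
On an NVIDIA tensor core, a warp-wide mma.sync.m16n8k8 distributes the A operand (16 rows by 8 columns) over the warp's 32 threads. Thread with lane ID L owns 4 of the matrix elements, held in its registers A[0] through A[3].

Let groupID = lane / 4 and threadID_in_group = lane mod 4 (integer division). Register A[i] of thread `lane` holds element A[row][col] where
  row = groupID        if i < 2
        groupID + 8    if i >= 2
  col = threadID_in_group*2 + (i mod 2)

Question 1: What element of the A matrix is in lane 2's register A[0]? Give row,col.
0,4

lane 2⇒2/4=0, 2 mod 4=2
i=0  r:0+0⇒0  c:2·2+0⇒4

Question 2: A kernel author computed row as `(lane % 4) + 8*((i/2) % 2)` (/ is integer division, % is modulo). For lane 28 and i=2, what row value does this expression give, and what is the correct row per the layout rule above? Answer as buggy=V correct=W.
buggy=8 correct=15

`(lane % 4) + 8*((i/2) % 2)`[28,2]->8
lane 28: gid=7 (28/4), tid=0 (28%4)
i=2: r=7+8=15, c=0*2+0=0
row: 8 vs 15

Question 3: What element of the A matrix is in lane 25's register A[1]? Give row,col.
6,3

lane 25->25/4=6, 25 mod 4=1
i=1  r:6+0->6  c:2·1+1->3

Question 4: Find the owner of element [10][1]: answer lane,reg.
8,3

r:10=>grp=2,rB=1  c:1=>tig=0,lo=1
L=2*4+0=8  i=1*2+1=3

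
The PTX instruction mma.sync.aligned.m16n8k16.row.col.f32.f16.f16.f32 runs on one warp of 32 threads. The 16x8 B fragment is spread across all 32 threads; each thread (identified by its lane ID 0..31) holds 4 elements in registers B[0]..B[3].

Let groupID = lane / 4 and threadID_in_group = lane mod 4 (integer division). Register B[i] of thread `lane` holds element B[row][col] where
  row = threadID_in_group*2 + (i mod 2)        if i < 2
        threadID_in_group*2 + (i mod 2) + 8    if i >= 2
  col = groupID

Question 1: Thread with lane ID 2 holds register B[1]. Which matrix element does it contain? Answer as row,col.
lane 2: g=0 (2/4), t=2 (2%4)
i=1: r=2*2+1+0=5, c=g=0

5,0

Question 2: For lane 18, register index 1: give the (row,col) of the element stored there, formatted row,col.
5,4

18: gr=4,th=2
[1] (2*2+1+0,4) = (5,4)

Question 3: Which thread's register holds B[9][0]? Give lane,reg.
0,3

c=0->g=0  r=9->rb=1,t=0,b0=1
L=0*4+0=0  i=1*2+1=3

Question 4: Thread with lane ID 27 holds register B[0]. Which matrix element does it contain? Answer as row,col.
6,6

lane 27->27/4=6, 27 mod 4=3
i=0  r:2·3+0+0->6  c:6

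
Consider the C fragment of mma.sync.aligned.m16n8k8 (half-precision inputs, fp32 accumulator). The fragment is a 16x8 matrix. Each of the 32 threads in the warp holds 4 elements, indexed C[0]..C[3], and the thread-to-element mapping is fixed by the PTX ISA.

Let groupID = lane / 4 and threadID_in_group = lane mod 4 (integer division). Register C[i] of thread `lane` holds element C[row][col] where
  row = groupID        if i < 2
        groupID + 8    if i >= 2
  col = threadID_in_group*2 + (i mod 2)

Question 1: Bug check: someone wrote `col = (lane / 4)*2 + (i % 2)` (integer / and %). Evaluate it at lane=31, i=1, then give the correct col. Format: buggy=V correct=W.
`(lane / 4)*2 + (i % 2)`[31,1]→15
31: G=7,T=3
[1] (7+0,3*2+1) = (7,7)
col: 15 vs 7

buggy=15 correct=7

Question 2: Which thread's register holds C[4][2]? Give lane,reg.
r:4=>grp=4,rB=0  c:2=>tig=1,lo=0
L=4*4+1=17  i=0*2+0=0

17,0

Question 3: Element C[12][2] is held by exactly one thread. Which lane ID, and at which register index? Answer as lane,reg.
r=12→G=4,rhi=1  c=2→T=1,p=0
L=4*4+1=17  i=1*2+0=2

17,2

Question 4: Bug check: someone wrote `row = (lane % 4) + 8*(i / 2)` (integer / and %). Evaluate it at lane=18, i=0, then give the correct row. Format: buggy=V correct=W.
`(lane % 4) + 8*(i / 2)`[18,0]→2
L=18→G=18>>2=4, T=18&3=2
[0]→row 4+0=4  col 2·2+0=4
row: 2 vs 4

buggy=2 correct=4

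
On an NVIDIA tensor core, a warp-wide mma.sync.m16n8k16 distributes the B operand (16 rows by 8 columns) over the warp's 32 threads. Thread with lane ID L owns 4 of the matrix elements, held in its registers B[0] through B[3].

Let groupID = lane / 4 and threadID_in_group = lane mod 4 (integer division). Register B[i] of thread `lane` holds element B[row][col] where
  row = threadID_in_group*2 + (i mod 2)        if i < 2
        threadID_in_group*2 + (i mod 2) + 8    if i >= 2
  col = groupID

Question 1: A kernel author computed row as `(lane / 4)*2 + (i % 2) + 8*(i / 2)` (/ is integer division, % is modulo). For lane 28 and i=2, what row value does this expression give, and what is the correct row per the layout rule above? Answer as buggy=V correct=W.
`(lane / 4)*2 + (i % 2) + 8*(i / 2)`[28,2]⇒22
28: gr=7,th=0
[2] (0*2+0+8,7) = (8,7)
row: 22 vs 8

buggy=22 correct=8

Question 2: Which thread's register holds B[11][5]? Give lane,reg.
c:5=>grp=5  r:11=>rB=1,tig=1,lo=1
L=5*4+1=21  i=1*2+1=3

21,3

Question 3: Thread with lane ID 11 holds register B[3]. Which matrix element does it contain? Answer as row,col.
L=11->g=11>>2=2, t=11&3=3
[3]->row 3·2+1+8=15  col g=2

15,2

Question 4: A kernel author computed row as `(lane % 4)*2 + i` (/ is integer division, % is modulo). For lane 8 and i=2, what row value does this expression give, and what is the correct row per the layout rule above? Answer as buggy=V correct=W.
buggy=2 correct=8

`(lane % 4)*2 + i`[8,2]->2
lane 8: g=2 (8/4), t=0 (8%4)
i=2: r=0*2+0+8=8, c=g=2
row: 2 vs 8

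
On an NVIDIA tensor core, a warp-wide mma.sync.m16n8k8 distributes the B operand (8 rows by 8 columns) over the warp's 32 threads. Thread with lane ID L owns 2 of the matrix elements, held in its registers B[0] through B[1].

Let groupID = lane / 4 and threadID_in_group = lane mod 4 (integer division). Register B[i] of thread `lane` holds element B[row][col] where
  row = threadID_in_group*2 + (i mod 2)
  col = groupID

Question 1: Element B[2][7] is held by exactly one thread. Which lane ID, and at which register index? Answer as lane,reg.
c=7⇒gr=7  r=2⇒th=1,odd=0
L=7*4+1=29  i=0=0

29,0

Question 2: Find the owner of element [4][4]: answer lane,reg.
18,0

c:4=>grp=4  r:4=>tig=2,lo=0
L=4*4+2=18  i=0=0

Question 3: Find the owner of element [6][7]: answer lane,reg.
31,0

c=7→G=7  r=6→T=3,p=0
L=7*4+3=31  i=0=0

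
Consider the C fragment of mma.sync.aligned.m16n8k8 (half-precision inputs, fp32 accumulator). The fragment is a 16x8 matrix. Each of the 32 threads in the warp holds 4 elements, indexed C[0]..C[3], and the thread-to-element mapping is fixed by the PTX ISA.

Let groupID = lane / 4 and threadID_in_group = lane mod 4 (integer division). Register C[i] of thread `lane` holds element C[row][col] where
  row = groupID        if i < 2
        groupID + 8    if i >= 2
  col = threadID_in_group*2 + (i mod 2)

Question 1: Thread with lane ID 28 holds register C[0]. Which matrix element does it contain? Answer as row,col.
28: gid=7,tid=0
[0] (7+0,0*2+0) = (7,0)

7,0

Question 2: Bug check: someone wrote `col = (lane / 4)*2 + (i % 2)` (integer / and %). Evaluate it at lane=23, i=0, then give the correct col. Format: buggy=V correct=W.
buggy=10 correct=6

`(lane / 4)*2 + (i % 2)`[23,0]->10
L=23->gid=23>>2=5, tid=23&3=3
[0]->row 5+0=5  col 3·2+0=6
col: 10 vs 6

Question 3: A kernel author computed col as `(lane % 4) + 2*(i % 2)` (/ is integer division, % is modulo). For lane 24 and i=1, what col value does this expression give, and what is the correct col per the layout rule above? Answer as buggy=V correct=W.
`(lane % 4) + 2*(i % 2)`[24,1]->2
lane 24->24/4=6, 24 mod 4=0
i=1  r:6+0->6  c:2·0+1->1
col: 2 vs 1

buggy=2 correct=1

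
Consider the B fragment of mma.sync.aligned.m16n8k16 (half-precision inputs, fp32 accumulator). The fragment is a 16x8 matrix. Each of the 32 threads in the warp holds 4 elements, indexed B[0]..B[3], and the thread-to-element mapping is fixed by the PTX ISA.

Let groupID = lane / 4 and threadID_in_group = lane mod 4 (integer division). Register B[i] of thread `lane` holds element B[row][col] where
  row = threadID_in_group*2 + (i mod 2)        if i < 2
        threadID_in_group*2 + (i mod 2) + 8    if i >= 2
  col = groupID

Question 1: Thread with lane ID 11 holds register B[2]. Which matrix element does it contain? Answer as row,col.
14,2

11: g=2,t=3
[2] (3*2+0+8,2) = (14,2)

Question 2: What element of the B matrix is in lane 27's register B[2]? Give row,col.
L=27=>grp=27>>2=6, tig=27&3=3
[2]=>row 3·2+0+8=14  col grp=6

14,6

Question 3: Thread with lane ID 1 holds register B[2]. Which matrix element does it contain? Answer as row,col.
10,0

L=1⇒gr=1>>2=0, th=1&3=1
[2]⇒row 1·2+0+8=10  col gr=0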